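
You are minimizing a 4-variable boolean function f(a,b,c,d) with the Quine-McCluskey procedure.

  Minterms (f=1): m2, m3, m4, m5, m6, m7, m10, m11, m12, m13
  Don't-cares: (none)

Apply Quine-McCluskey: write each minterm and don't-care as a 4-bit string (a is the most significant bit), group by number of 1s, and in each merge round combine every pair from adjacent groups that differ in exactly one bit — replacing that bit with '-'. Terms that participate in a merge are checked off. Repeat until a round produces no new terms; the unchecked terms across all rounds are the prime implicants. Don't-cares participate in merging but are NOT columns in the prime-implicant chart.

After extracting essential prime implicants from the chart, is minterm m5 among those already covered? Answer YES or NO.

Round 0: 0010✓ 0011✓ 0100✓ 0101✓ 0110✓ 0111✓ 1010✓ 1011✓ 1100✓ 1101✓
Round 1: -010✓ -011✓ -100✓ -101✓ 0-10✓ 0-11✓ 001-✓ 01-0✓ 01-1✓ 010-✓ 011-✓ 101-✓ 110-✓
Round 2: -01- -10- 0-1- 01--
PIs = {-01-, -10-, 0-1-, 01--}
Coverage chart:
  m2: -01-,0-1-
  m3: -01-,0-1-
  m4: -10-,01--
  m5: -10-,01--
  m6: 0-1-,01--
  m7: 0-1-,01--
  m10: -01- ←essential
  m11: -01- ←essential
  m12: -10- ←essential
  m13: -10- ←essential
Essential: -01-, -10-

YES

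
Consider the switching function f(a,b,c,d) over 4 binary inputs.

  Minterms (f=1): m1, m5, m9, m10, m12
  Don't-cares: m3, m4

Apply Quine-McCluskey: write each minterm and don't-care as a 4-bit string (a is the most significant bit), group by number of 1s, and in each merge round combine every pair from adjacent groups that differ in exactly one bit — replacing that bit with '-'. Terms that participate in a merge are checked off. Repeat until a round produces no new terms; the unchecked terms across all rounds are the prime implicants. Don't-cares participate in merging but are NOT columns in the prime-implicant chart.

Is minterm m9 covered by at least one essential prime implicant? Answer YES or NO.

YES

[col 0] 0001*, 0011*, 0100*, 0101*, 1001*, 1010, 1100*
[col 1] -001, -100, 0-01, 00-1, 010-
Prime implicants: -001, -100, 0-01, 00-1, 010-, 1010
PI chart (minterm → PIs covering it):
  1 | -001,0-01,00-1
  5 | 0-01,010-
  9 | -001  (sole → essential)
  10 | 1010  (sole → essential)
  12 | -100  (sole → essential)
Essential prime implicants: -001, -100, 1010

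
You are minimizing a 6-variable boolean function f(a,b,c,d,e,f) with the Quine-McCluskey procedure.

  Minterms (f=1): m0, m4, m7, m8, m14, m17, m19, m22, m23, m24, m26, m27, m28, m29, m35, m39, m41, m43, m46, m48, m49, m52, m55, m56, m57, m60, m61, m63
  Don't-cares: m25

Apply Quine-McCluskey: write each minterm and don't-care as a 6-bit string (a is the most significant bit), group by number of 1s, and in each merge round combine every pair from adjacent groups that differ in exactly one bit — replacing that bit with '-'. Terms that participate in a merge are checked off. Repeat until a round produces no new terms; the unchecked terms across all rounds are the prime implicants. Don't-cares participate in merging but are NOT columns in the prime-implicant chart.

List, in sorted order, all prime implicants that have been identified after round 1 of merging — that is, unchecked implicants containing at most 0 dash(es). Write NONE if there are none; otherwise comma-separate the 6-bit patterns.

size-2^0 implicants → 000000(✓)  000100(✓)  000111(✓)  001000(✓)  001110(✓)  010001(✓)  010011(✓)  010110(✓)  010111(✓)  011000(✓)  011001(✓)  011010(✓)  011011(✓)  011100(✓)  011101(✓)  100011(✓)  100111(✓)  101001(✓)  101011(✓)  101110(✓)  110000(✓)  110001(✓)  110100(✓)  110111(✓)  111000(✓)  111001(✓)  111100(✓)  111101(✓)  111111(✓)
size-2^1 implicants → -00111(✓)  -01110  -10001(✓)  -10111(✓)  -11000(✓)  -11001(✓)  -11100(✓)  -11101(✓)  0-0111(✓)  0-1000  00-000  000-00  01-001(✓)  01-011(✓)  010-11  0100-1(✓)  01011-  011-00(✓)  011-01(✓)  0110-0(✓)  0110-1(✓)  01100-(✓)  01101-(✓)  01110-(✓)  1-0111(✓)  1-1001  10-011  100-11  1010-1  11-000(✓)  11-001(✓)  11-100(✓)  11-111  110-00(✓)  11000-(✓)  111-00(✓)  111-01(✓)  11100-(✓)  1111-1  11110-(✓)
size-2^2 implicants → --0111  -1-001  -11-00(✓)  -11-01(✓)  -1100-(✓)  -1110-(✓)  01-0-1  011-0-(✓)  0110--  11--00  11-00-  111-0-(✓)
size-2^3 implicants → -11-0-
Unchecked terms (primes): --0111, -01110, -1-001, -11-0-, 0-1000, 00-000, 000-00, 01-0-1, 010-11, 01011-, 0110--, 1-1001, 10-011, 100-11, 1010-1, 11--00, 11-00-, 11-111, 1111-1

NONE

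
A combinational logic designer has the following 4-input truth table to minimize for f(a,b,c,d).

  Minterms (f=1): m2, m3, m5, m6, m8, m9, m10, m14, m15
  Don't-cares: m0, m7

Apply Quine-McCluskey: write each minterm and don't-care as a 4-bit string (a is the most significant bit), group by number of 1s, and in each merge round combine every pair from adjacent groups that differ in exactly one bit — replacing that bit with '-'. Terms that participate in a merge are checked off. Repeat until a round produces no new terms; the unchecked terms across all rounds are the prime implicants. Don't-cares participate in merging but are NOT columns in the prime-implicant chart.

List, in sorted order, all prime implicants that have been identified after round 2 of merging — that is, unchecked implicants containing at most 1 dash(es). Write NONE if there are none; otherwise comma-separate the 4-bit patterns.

[col 0] 0000*, 0010*, 0011*, 0101*, 0110*, 0111*, 1000*, 1001*, 1010*, 1110*, 1111*
[col 1] -000*, -010*, -110*, -111*, 0-10*, 0-11*, 00-0*, 001-*, 01-1, 011-*, 1-10*, 10-0*, 100-, 111-*
[col 2] --10, -0-0, -11-, 0-1-
Prime implicants: --10, -0-0, -11-, 0-1-, 01-1, 100-

01-1, 100-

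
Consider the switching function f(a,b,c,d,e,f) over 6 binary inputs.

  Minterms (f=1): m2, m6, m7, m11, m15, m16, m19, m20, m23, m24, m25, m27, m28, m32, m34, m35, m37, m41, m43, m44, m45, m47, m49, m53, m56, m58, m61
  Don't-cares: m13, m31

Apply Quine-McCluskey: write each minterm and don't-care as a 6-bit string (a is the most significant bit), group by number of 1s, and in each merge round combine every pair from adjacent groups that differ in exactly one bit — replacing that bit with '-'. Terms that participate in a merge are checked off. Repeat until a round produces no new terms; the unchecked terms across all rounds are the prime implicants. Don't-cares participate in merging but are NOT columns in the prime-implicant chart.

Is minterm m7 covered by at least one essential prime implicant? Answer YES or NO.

size-2^0 implicants → 000010(✓)  000110(✓)  000111(✓)  001011(✓)  001101(✓)  001111(✓)  010000(✓)  010011(✓)  010100(✓)  010111(✓)  011000(✓)  011001(✓)  011011(✓)  011100(✓)  011111(✓)  100000(✓)  100010(✓)  100011(✓)  100101(✓)  101001(✓)  101011(✓)  101100(✓)  101101(✓)  101111(✓)  110001(✓)  110101(✓)  111000(✓)  111010(✓)  111101(✓)
size-2^1 implicants → -00010  -01011(✓)  -01101(✓)  -01111(✓)  -11000  0-0111(✓)  0-1011(✓)  0-1111(✓)  00-111(✓)  000-10  00011-  001-11(✓)  0011-1(✓)  01-000(✓)  01-011(✓)  01-100(✓)  01-111(✓)  010-00(✓)  010-11(✓)  011-00(✓)  011-11(✓)  0110-1  01100-  1-0101(✓)  1-1101(✓)  10-011  10-101(✓)  1000-0  10001-  101-01(✓)  101-11(✓)  1010-1(✓)  1011-1(✓)  10110-  11-101(✓)  110-01  1110-0
size-2^2 implicants → -01-11  -011-1  0--111  0-1-11  01--00  01--11  1--101  101--1
Unchecked terms (primes): -00010, -01-11, -011-1, -11000, 0--111, 0-1-11, 000-10, 00011-, 01--00, 01--11, 0110-1, 01100-, 1--101, 10-011, 1000-0, 10001-, 101--1, 10110-, 110-01, 1110-0
Minterm coverage:
  m2 ⊆ -00010,000-10
  m6 ⊆ 000-10,00011-
  m7 ⊆ 0--111,00011-
  m11 ⊆ -01-11,0-1-11
  m15 ⊆ -01-11,-011-1,0--111,0-1-11
  m16 ⊆ 01--00 [E]
  m19 ⊆ 01--11 [E]
  m20 ⊆ 01--00 [E]
  m23 ⊆ 0--111,01--11
  m24 ⊆ -11000,01--00,01100-
  m25 ⊆ 0110-1,01100-
  m27 ⊆ 0-1-11,01--11,0110-1
  m28 ⊆ 01--00 [E]
  m32 ⊆ 1000-0 [E]
  m34 ⊆ -00010,1000-0,10001-
  m35 ⊆ 10-011,10001-
  m37 ⊆ 1--101 [E]
  m41 ⊆ 101--1 [E]
  m43 ⊆ -01-11,10-011,101--1
  m44 ⊆ 10110- [E]
  m45 ⊆ -011-1,1--101,101--1,10110-
  m47 ⊆ -01-11,-011-1,101--1
  m49 ⊆ 110-01 [E]
  m53 ⊆ 1--101,110-01
  m56 ⊆ -11000,1110-0
  m58 ⊆ 1110-0 [E]
  m61 ⊆ 1--101 [E]
E = {01--00, 01--11, 1--101, 1000-0, 101--1, 10110-, 110-01, 1110-0}

NO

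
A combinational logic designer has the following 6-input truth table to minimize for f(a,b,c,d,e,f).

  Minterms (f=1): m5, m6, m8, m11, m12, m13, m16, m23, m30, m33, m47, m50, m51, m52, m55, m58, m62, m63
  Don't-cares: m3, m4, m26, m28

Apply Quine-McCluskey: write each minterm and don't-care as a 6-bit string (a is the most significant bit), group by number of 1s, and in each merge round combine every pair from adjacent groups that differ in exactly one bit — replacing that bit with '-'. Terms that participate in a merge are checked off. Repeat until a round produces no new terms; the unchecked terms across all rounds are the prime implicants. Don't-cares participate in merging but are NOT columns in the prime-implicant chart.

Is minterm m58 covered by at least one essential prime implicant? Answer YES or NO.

[col 0] 000011*, 000100*, 000101*, 000110*, 001000*, 001011*, 001100*, 001101*, 010000, 010111*, 011010*, 011100*, 011110*, 100001, 101111*, 110010*, 110011*, 110100, 110111*, 111010*, 111110*, 111111*
[col 1] -10111, -11010*, -11110*, 0-1100, 00-011, 00-100*, 00-101*, 0001-0, 00010-*, 001-00, 00110-*, 011-10*, 0111-0, 1-1111, 11-010, 11-111, 110-11, 11001-, 111-10*, 11111-
[col 2] -11-10, 00-10-
Prime implicants: -10111, -11-10, 0-1100, 00-011, 00-10-, 0001-0, 001-00, 010000, 0111-0, 1-1111, 100001, 11-010, 11-111, 110-11, 11001-, 110100, 11111-
PI chart (minterm → PIs covering it):
  5 | 00-10-  (sole → essential)
  6 | 0001-0  (sole → essential)
  8 | 001-00  (sole → essential)
  11 | 00-011  (sole → essential)
  12 | 0-1100,00-10-,001-00
  13 | 00-10-  (sole → essential)
  16 | 010000  (sole → essential)
  23 | -10111  (sole → essential)
  30 | -11-10,0111-0
  33 | 100001  (sole → essential)
  47 | 1-1111  (sole → essential)
  50 | 11-010,11001-
  51 | 110-11,11001-
  52 | 110100  (sole → essential)
  55 | -10111,11-111,110-11
  58 | -11-10,11-010
  62 | -11-10,11111-
  63 | 1-1111,11-111,11111-
Essential prime implicants: -10111, 00-011, 00-10-, 0001-0, 001-00, 010000, 1-1111, 100001, 110100

NO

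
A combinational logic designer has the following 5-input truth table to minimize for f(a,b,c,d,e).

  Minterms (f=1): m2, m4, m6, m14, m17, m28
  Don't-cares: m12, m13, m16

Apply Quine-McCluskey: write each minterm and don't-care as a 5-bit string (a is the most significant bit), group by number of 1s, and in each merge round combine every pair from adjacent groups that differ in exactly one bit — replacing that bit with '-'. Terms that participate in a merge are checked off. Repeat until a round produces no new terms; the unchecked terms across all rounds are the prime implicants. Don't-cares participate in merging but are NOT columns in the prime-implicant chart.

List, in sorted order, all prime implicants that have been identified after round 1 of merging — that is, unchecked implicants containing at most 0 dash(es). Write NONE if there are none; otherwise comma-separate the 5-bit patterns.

NONE

[col 0] 00010*, 00100*, 00110*, 01100*, 01101*, 01110*, 10000*, 10001*, 11100*
[col 1] -1100, 0-100*, 0-110*, 00-10, 001-0*, 011-0*, 0110-, 1000-
[col 2] 0-1-0
Prime implicants: -1100, 0-1-0, 00-10, 0110-, 1000-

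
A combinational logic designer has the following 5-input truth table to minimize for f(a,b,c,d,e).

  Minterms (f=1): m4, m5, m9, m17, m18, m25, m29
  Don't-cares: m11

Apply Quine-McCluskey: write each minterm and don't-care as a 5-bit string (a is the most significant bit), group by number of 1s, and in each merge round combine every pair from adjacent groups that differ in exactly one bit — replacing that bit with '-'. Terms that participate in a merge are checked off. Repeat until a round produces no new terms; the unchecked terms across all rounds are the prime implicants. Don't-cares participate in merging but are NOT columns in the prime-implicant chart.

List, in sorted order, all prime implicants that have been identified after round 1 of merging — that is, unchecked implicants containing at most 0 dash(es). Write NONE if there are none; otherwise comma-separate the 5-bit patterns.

10010

Round 0: 00100✓ 00101✓ 01001✓ 01011✓ 10001✓ 10010 11001✓ 11101✓
Round 1: -1001 0010- 010-1 1-001 11-01
PIs = {-1001, 0010-, 010-1, 1-001, 10010, 11-01}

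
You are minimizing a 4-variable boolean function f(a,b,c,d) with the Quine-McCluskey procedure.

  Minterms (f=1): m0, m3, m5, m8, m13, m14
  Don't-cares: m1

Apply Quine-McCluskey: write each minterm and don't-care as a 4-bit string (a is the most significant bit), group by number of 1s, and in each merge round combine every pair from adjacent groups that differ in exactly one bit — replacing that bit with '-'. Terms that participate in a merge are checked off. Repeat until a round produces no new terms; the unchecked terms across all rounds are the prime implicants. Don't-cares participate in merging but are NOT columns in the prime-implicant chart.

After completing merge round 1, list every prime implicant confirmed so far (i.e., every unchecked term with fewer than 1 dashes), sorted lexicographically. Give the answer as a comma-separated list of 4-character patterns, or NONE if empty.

1110

[col 0] 0000*, 0001*, 0011*, 0101*, 1000*, 1101*, 1110
[col 1] -000, -101, 0-01, 00-1, 000-
Prime implicants: -000, -101, 0-01, 00-1, 000-, 1110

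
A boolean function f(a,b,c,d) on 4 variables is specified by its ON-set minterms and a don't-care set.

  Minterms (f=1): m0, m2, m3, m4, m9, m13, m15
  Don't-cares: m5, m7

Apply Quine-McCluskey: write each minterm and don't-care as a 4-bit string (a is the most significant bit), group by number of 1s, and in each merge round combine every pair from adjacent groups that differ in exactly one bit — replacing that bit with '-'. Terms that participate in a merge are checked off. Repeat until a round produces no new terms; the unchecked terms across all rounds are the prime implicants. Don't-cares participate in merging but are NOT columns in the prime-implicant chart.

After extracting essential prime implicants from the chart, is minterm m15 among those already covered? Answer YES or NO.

YES

size-2^0 implicants → 0000(✓)  0010(✓)  0011(✓)  0100(✓)  0101(✓)  0111(✓)  1001(✓)  1101(✓)  1111(✓)
size-2^1 implicants → -101(✓)  -111(✓)  0-00  0-11  00-0  001-  01-1(✓)  010-  1-01  11-1(✓)
size-2^2 implicants → -1-1
Unchecked terms (primes): -1-1, 0-00, 0-11, 00-0, 001-, 010-, 1-01
Minterm coverage:
  m0 ⊆ 0-00,00-0
  m2 ⊆ 00-0,001-
  m3 ⊆ 0-11,001-
  m4 ⊆ 0-00,010-
  m9 ⊆ 1-01 [E]
  m13 ⊆ -1-1,1-01
  m15 ⊆ -1-1 [E]
E = {-1-1, 1-01}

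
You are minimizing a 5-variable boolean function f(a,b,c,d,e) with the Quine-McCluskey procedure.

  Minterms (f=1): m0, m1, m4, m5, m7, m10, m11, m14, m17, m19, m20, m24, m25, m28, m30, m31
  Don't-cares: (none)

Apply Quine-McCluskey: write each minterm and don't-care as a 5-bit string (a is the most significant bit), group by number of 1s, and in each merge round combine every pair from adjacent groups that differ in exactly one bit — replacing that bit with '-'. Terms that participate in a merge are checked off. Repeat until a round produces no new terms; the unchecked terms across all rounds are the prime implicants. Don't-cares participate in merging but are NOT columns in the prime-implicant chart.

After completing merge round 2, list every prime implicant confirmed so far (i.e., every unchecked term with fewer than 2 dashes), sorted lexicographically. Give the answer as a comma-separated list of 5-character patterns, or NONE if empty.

-0001, -0100, -1110, 001-1, 01-10, 0101-, 1-001, 1-100, 100-1, 11-00, 1100-, 111-0, 1111-

size-2^0 implicants → 00000(✓)  00001(✓)  00100(✓)  00101(✓)  00111(✓)  01010(✓)  01011(✓)  01110(✓)  10001(✓)  10011(✓)  10100(✓)  11000(✓)  11001(✓)  11100(✓)  11110(✓)  11111(✓)
size-2^1 implicants → -0001  -0100  -1110  00-00(✓)  00-01(✓)  0000-(✓)  001-1  0010-(✓)  01-10  0101-  1-001  1-100  100-1  11-00  1100-  111-0  1111-
size-2^2 implicants → 00-0-
Unchecked terms (primes): -0001, -0100, -1110, 00-0-, 001-1, 01-10, 0101-, 1-001, 1-100, 100-1, 11-00, 1100-, 111-0, 1111-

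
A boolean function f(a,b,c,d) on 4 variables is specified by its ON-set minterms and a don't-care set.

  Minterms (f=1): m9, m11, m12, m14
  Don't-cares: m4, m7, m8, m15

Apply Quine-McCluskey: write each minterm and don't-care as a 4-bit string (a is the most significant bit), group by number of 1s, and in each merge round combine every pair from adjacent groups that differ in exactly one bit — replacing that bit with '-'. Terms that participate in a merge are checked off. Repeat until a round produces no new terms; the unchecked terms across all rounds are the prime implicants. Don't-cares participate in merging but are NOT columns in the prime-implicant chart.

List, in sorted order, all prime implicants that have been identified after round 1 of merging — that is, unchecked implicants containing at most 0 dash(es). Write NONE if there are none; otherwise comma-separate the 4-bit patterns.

Round 0: 0100✓ 0111✓ 1000✓ 1001✓ 1011✓ 1100✓ 1110✓ 1111✓
Round 1: -100 -111 1-00 1-11 10-1 100- 11-0 111-
PIs = {-100, -111, 1-00, 1-11, 10-1, 100-, 11-0, 111-}

NONE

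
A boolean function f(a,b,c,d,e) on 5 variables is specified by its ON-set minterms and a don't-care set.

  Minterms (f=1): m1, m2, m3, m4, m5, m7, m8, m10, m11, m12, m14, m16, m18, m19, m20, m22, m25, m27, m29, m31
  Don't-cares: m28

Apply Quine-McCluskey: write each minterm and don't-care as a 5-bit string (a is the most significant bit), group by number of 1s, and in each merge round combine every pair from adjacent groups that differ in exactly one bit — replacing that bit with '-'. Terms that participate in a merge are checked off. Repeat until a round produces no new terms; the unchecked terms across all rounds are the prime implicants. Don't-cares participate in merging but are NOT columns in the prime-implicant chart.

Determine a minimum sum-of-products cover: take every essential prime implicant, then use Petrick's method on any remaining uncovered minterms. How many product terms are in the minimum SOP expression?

7

[col 0] 00001*, 00010*, 00011*, 00100*, 00101*, 00111*, 01000*, 01010*, 01011*, 01100*, 01110*, 10000*, 10010*, 10011*, 10100*, 10110*, 11001*, 11011*, 11100*, 11101*, 11111*
[col 1] -0010*, -0011*, -0100*, -1011*, -1100*, 0-010*, 0-011*, 0-100*, 00-01*, 00-11*, 000-1*, 0001-*, 001-1*, 0010-, 01-00*, 01-10*, 010-0*, 0101-*, 011-0*, 1-011*, 1-100*, 10-00*, 10-10*, 100-0*, 1001-*, 101-0*, 11-01*, 11-11*, 110-1*, 111-1*, 1110-
[col 2] --011, --100, -001-, 0-01-, 00--1, 01--0, 10--0, 11--1
Prime implicants: --011, --100, -001-, 0-01-, 00--1, 0010-, 01--0, 10--0, 11--1, 1110-
PI chart (minterm → PIs covering it):
  1 | 00--1  (sole → essential)
  2 | -001-,0-01-
  3 | --011,-001-,0-01-,00--1
  4 | --100,0010-
  5 | 00--1,0010-
  7 | 00--1  (sole → essential)
  8 | 01--0  (sole → essential)
  10 | 0-01-,01--0
  11 | --011,0-01-
  12 | --100,01--0
  14 | 01--0  (sole → essential)
  16 | 10--0  (sole → essential)
  18 | -001-,10--0
  19 | --011,-001-
  20 | --100,10--0
  22 | 10--0  (sole → essential)
  25 | 11--1  (sole → essential)
  27 | --011,11--1
  29 | 11--1,1110-
  31 | 11--1  (sole → essential)
Essential prime implicants: 00--1, 01--0, 10--0, 11--1
Petrick residual → --011, --100, -001-
Minimum SOP uses 7 PIs: c'de + cd'e' + b'c'd + a'b'e + a'be' + ab'e' + abe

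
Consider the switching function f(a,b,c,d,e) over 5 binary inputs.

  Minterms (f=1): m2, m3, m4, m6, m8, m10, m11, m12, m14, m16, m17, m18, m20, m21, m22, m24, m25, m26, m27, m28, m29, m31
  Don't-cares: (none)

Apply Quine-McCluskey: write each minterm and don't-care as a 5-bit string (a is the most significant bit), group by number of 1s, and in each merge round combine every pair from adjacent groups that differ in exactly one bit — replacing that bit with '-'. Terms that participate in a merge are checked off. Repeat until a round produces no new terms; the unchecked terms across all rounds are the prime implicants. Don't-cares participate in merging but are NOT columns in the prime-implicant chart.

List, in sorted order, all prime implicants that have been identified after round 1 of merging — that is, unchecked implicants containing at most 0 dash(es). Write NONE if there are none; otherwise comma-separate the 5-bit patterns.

NONE

Round 0: 00010✓ 00011✓ 00100✓ 00110✓ 01000✓ 01010✓ 01011✓ 01100✓ 01110✓ 10000✓ 10001✓ 10010✓ 10100✓ 10101✓ 10110✓ 11000✓ 11001✓ 11010✓ 11011✓ 11100✓ 11101✓ 11111✓
Round 1: -0010✓ -0100✓ -0110✓ -1000✓ -1010✓ -1011✓ -1100✓ 0-010✓ 0-011✓ 0-100✓ 0-110✓ 00-10✓ 0001-✓ 001-0✓ 01-00✓ 01-10✓ 010-0✓ 0101-✓ 011-0✓ 1-000✓ 1-001✓ 1-010✓ 1-100✓ 1-101✓ 10-00✓ 10-01✓ 10-10✓ 100-0✓ 1000-✓ 101-0✓ 1010-✓ 11-00✓ 11-01✓ 11-11✓ 110-0✓ 110-1✓ 1100-✓ 1101-✓ 111-1✓ 1110-✓
Round 2: --010 --100 -0-10 -01-0 -1-00 -10-0 -101- 0--10 0-01- 0-1-0 01--0 1--00✓ 1--01✓ 1-0-0 1-00-✓ 1-10-✓ 10--0 10-0-✓ 11--1 11-0-✓ 110--
Round 3: 1--0-
PIs = {--010, --100, -0-10, -01-0, -1-00, -10-0, -101-, 0--10, 0-01-, 0-1-0, 01--0, 1--0-, 1-0-0, 10--0, 11--1, 110--}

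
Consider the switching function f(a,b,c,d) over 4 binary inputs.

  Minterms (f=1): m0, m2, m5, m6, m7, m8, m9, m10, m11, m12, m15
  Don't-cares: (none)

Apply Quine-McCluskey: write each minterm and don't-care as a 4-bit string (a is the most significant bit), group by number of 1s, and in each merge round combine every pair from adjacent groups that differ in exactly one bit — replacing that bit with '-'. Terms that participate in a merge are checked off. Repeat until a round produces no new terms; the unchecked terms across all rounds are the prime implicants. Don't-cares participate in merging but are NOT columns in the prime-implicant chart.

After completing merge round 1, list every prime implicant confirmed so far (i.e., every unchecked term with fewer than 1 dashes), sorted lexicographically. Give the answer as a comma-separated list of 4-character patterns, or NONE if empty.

size-2^0 implicants → 0000(✓)  0010(✓)  0101(✓)  0110(✓)  0111(✓)  1000(✓)  1001(✓)  1010(✓)  1011(✓)  1100(✓)  1111(✓)
size-2^1 implicants → -000(✓)  -010(✓)  -111  0-10  00-0(✓)  01-1  011-  1-00  1-11  10-0(✓)  10-1(✓)  100-(✓)  101-(✓)
size-2^2 implicants → -0-0  10--
Unchecked terms (primes): -0-0, -111, 0-10, 01-1, 011-, 1-00, 1-11, 10--

NONE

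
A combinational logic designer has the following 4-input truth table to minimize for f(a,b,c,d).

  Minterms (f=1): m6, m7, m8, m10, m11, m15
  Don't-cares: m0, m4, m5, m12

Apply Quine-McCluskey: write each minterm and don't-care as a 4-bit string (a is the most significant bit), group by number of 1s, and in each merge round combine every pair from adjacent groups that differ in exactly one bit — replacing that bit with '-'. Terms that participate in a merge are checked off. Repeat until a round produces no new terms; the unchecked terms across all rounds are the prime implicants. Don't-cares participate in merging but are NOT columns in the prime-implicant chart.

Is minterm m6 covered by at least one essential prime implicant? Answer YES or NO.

YES

Round 0: 0000✓ 0100✓ 0101✓ 0110✓ 0111✓ 1000✓ 1010✓ 1011✓ 1100✓ 1111✓
Round 1: -000✓ -100✓ -111 0-00✓ 01-0✓ 01-1✓ 010-✓ 011-✓ 1-00✓ 1-11 10-0 101-
Round 2: --00 01--
PIs = {--00, -111, 01--, 1-11, 10-0, 101-}
Coverage chart:
  m6: 01-- ←essential
  m7: -111,01--
  m8: --00,10-0
  m10: 10-0,101-
  m11: 1-11,101-
  m15: -111,1-11
Essential: 01--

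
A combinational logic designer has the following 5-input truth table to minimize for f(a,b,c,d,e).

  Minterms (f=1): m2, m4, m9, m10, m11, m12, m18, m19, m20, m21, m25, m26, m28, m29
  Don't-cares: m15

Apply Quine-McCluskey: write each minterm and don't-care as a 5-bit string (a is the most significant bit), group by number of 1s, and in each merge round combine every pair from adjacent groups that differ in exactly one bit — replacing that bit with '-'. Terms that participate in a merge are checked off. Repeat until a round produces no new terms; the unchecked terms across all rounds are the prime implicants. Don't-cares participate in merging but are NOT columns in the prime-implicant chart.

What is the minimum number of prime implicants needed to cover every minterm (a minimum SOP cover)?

6

size-2^0 implicants → 00010(✓)  00100(✓)  01001(✓)  01010(✓)  01011(✓)  01100(✓)  01111(✓)  10010(✓)  10011(✓)  10100(✓)  10101(✓)  11001(✓)  11010(✓)  11100(✓)  11101(✓)
size-2^1 implicants → -0010(✓)  -0100(✓)  -1001  -1010(✓)  -1100(✓)  0-010(✓)  0-100(✓)  01-11  010-1  0101-  1-010(✓)  1-100(✓)  1-101(✓)  1001-  1010-(✓)  11-01  1110-(✓)
size-2^2 implicants → --010  --100  1-10-
Unchecked terms (primes): --010, --100, -1001, 01-11, 010-1, 0101-, 1-10-, 1001-, 11-01
Minterm coverage:
  m2 ⊆ --010 [E]
  m4 ⊆ --100 [E]
  m9 ⊆ -1001,010-1
  m10 ⊆ --010,0101-
  m11 ⊆ 01-11,010-1,0101-
  m12 ⊆ --100 [E]
  m18 ⊆ --010,1001-
  m19 ⊆ 1001- [E]
  m20 ⊆ --100,1-10-
  m21 ⊆ 1-10- [E]
  m25 ⊆ -1001,11-01
  m26 ⊆ --010 [E]
  m28 ⊆ --100,1-10-
  m29 ⊆ 1-10-,11-01
E = {--010, --100, 1-10-, 1001-}
Petrick residual → -1001, 01-11
Cover = c'de' + cd'e' + bc'd'e + a'bde + acd' + ab'c'd  |cover|=6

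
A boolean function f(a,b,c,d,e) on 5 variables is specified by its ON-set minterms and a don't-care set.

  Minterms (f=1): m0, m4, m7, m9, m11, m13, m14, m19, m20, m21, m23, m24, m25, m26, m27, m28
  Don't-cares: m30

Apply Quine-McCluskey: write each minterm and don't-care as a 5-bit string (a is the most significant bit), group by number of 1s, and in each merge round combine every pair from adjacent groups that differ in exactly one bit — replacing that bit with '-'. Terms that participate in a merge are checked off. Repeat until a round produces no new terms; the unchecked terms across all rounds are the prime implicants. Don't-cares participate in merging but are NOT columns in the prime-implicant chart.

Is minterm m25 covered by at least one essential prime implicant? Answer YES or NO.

Round 0: 00000✓ 00100✓ 00111✓ 01001✓ 01011✓ 01101✓ 01110✓ 10011✓ 10100✓ 10101✓ 10111✓ 11000✓ 11001✓ 11010✓ 11011✓ 11100✓ 11110✓
Round 1: -0100 -0111 -1001✓ -1011✓ -1110 00-00 01-01 010-1✓ 1-011 1-100 10-11 101-1 1010- 11-00✓ 11-10✓ 110-0✓ 110-1✓ 1100-✓ 1101-✓ 111-0✓
Round 2: -10-1 11--0 110--
PIs = {-0100, -0111, -10-1, -1110, 00-00, 01-01, 1-011, 1-100, 10-11, 101-1, 1010-, 11--0, 110--}
Coverage chart:
  m0: 00-00 ←essential
  m4: -0100,00-00
  m7: -0111 ←essential
  m9: -10-1,01-01
  m11: -10-1 ←essential
  m13: 01-01 ←essential
  m14: -1110 ←essential
  m19: 1-011,10-11
  m20: -0100,1-100,1010-
  m21: 101-1,1010-
  m23: -0111,10-11,101-1
  m24: 11--0,110--
  m25: -10-1,110--
  m26: 11--0,110--
  m27: -10-1,1-011,110--
  m28: 1-100,11--0
Essential: -0111, -10-1, -1110, 00-00, 01-01

YES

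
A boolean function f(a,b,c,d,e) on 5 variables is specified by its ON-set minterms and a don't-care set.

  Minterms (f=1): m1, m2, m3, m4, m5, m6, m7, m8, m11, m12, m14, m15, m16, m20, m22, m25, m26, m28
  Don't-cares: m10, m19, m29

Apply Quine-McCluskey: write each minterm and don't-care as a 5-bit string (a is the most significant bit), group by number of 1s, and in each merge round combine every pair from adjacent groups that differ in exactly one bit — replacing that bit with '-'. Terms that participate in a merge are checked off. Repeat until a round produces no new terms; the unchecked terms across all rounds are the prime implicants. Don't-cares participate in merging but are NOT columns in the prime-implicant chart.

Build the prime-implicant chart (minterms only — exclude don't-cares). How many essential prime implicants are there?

7

size-2^0 implicants → 00001(✓)  00010(✓)  00011(✓)  00100(✓)  00101(✓)  00110(✓)  00111(✓)  01000(✓)  01010(✓)  01011(✓)  01100(✓)  01110(✓)  01111(✓)  10000(✓)  10011(✓)  10100(✓)  10110(✓)  11001(✓)  11010(✓)  11100(✓)  11101(✓)
size-2^1 implicants → -0011  -0100(✓)  -0110(✓)  -1010  -1100(✓)  0-010(✓)  0-011(✓)  0-100(✓)  0-110(✓)  0-111(✓)  00-01(✓)  00-10(✓)  00-11(✓)  000-1(✓)  0001-(✓)  001-0(✓)  001-1(✓)  0010-(✓)  0011-(✓)  01-00(✓)  01-10(✓)  01-11(✓)  010-0(✓)  0101-(✓)  011-0(✓)  0111-(✓)  1-100(✓)  10-00  101-0(✓)  11-01  1110-
size-2^2 implicants → --100  -01-0  0--10(✓)  0--11(✓)  0-01-(✓)  0-1-0  0-11-(✓)  00--1  00-1-(✓)  001--  01--0  01-1-(✓)
size-2^3 implicants → 0--1-
Unchecked terms (primes): --100, -0011, -01-0, -1010, 0--1-, 0-1-0, 00--1, 001--, 01--0, 10-00, 11-01, 1110-
Minterm coverage:
  m1 ⊆ 00--1 [E]
  m2 ⊆ 0--1- [E]
  m3 ⊆ -0011,0--1-,00--1
  m4 ⊆ --100,-01-0,0-1-0,001--
  m5 ⊆ 00--1,001--
  m6 ⊆ -01-0,0--1-,0-1-0,001--
  m7 ⊆ 0--1-,00--1,001--
  m8 ⊆ 01--0 [E]
  m11 ⊆ 0--1- [E]
  m12 ⊆ --100,0-1-0,01--0
  m14 ⊆ 0--1-,0-1-0,01--0
  m15 ⊆ 0--1- [E]
  m16 ⊆ 10-00 [E]
  m20 ⊆ --100,-01-0,10-00
  m22 ⊆ -01-0 [E]
  m25 ⊆ 11-01 [E]
  m26 ⊆ -1010 [E]
  m28 ⊆ --100,1110-
E = {-01-0, -1010, 0--1-, 00--1, 01--0, 10-00, 11-01}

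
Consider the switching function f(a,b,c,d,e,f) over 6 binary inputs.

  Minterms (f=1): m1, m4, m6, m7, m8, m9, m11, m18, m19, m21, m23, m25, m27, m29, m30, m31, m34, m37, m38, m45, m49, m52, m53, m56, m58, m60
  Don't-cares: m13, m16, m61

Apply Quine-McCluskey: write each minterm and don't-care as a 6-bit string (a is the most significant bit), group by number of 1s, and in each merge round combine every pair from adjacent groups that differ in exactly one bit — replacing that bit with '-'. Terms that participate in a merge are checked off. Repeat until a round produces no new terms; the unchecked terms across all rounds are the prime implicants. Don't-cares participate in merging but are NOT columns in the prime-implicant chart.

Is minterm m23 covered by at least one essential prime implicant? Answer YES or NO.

Round 0: 000001✓ 000100✓ 000110✓ 000111✓ 001000✓ 001001✓ 001011✓ 001101✓ 010000✓ 010010✓ 010011✓ 010101✓ 010111✓ 011001✓ 011011✓ 011101✓ 011110✓ 011111✓ 100010✓ 100101✓ 100110✓ 101101✓ 110001✓ 110100✓ 110101✓ 111000✓ 111010✓ 111100✓ 111101✓
Round 1: -00110 -01101✓ -10101✓ -11101✓ 0-0111 0-1001✓ 0-1011✓ 0-1101✓ 00-001 0001-0 00011- 001-01✓ 0010-1✓ 00100- 01-011✓ 01-101✓ 01-111✓ 010-11✓ 0100-0 01001- 0101-1✓ 011-01✓ 011-11✓ 0110-1✓ 0111-1✓ 01111- 1-0101✓ 1-1101✓ 10-101✓ 100-10 11-100✓ 11-101✓ 110-01 11010-✓ 111-00 1110-0 11110-✓
Round 2: --1101 -1-101 0-1-01 0-10-1 01--11 01-1-1 011--1 1--101 11-10-
PIs = {--1101, -00110, -1-101, 0-0111, 0-1-01, 0-10-1, 00-001, 0001-0, 00011-, 00100-, 01--11, 01-1-1, 0100-0, 01001-, 011--1, 01111-, 1--101, 100-10, 11-10-, 110-01, 111-00, 1110-0}
Coverage chart:
  m1: 00-001 ←essential
  m4: 0001-0 ←essential
  m6: -00110,0001-0,00011-
  m7: 0-0111,00011-
  m8: 00100- ←essential
  m9: 0-1-01,0-10-1,00-001,00100-
  m11: 0-10-1 ←essential
  m18: 0100-0,01001-
  m19: 01--11,01001-
  m21: -1-101,01-1-1
  m23: 0-0111,01--11,01-1-1
  m25: 0-1-01,0-10-1,011--1
  m27: 0-10-1,01--11,011--1
  m29: --1101,-1-101,0-1-01,01-1-1,011--1
  m30: 01111- ←essential
  m31: 01--11,01-1-1,011--1,01111-
  m34: 100-10 ←essential
  m37: 1--101 ←essential
  m38: -00110,100-10
  m45: --1101,1--101
  m49: 110-01 ←essential
  m52: 11-10- ←essential
  m53: -1-101,1--101,11-10-,110-01
  m56: 111-00,1110-0
  m58: 1110-0 ←essential
  m60: 11-10-,111-00
Essential: 0-10-1, 00-001, 0001-0, 00100-, 01111-, 1--101, 100-10, 11-10-, 110-01, 1110-0

NO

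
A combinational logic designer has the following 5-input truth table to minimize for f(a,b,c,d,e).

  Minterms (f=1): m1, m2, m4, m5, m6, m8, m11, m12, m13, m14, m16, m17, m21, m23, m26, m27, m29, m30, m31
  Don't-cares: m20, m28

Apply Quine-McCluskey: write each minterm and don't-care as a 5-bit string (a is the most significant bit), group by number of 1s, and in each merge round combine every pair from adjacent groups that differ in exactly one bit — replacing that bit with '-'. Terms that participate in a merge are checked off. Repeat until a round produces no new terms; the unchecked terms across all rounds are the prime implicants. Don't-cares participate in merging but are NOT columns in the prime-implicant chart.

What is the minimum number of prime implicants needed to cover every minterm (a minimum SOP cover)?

Round 0: 00001✓ 00010✓ 00100✓ 00101✓ 00110✓ 01000✓ 01011✓ 01100✓ 01101✓ 01110✓ 10000✓ 10001✓ 10100✓ 10101✓ 10111✓ 11010✓ 11011✓ 11100✓ 11101✓ 11110✓ 11111✓
Round 1: -0001✓ -0100✓ -0101✓ -1011 -1100✓ -1101✓ -1110✓ 0-100✓ 0-101✓ 0-110✓ 00-01✓ 00-10 001-0✓ 0010-✓ 01-00 011-0✓ 0110-✓ 1-100✓ 1-101✓ 1-111✓ 10-00✓ 10-01✓ 1000-✓ 101-1✓ 1010-✓ 11-10✓ 11-11✓ 1101-✓ 111-0✓ 111-1✓ 1110-✓ 1111-✓
Round 2: --100✓ --101✓ -0-01 -010-✓ -11-0 -110-✓ 0-1-0 0-10-✓ 1-1-1 1-10-✓ 10-0- 11-1- 111--
Round 3: --10-
PIs = {--10-, -0-01, -1011, -11-0, 0-1-0, 00-10, 01-00, 1-1-1, 10-0-, 11-1-, 111--}
Coverage chart:
  m1: -0-01 ←essential
  m2: 00-10 ←essential
  m4: --10-,0-1-0
  m5: --10-,-0-01
  m6: 0-1-0,00-10
  m8: 01-00 ←essential
  m11: -1011 ←essential
  m12: --10-,-11-0,0-1-0,01-00
  m13: --10- ←essential
  m14: -11-0,0-1-0
  m16: 10-0- ←essential
  m17: -0-01,10-0-
  m21: --10-,-0-01,1-1-1,10-0-
  m23: 1-1-1 ←essential
  m26: 11-1- ←essential
  m27: -1011,11-1-
  m29: --10-,1-1-1,111--
  m30: -11-0,11-1-,111--
  m31: 1-1-1,11-1-,111--
Essential: --10-, -0-01, -1011, 00-10, 01-00, 1-1-1, 10-0-, 11-1-
Petrick residual → -11-0
Min cover (9 terms): cd' + b'd'e + bc'de + bce' + a'b'de' + a'bd'e' + ace + ab'd' + abd

9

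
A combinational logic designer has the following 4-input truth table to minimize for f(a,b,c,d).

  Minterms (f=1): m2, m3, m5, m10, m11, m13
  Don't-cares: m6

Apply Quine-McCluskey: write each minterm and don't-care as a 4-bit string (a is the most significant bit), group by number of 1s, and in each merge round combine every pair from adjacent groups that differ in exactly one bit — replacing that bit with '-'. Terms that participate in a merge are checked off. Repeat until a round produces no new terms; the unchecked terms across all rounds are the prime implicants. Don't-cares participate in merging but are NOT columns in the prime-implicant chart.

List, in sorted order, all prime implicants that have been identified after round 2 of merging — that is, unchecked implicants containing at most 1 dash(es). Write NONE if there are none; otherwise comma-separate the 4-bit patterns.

-101, 0-10

size-2^0 implicants → 0010(✓)  0011(✓)  0101(✓)  0110(✓)  1010(✓)  1011(✓)  1101(✓)
size-2^1 implicants → -010(✓)  -011(✓)  -101  0-10  001-(✓)  101-(✓)
size-2^2 implicants → -01-
Unchecked terms (primes): -01-, -101, 0-10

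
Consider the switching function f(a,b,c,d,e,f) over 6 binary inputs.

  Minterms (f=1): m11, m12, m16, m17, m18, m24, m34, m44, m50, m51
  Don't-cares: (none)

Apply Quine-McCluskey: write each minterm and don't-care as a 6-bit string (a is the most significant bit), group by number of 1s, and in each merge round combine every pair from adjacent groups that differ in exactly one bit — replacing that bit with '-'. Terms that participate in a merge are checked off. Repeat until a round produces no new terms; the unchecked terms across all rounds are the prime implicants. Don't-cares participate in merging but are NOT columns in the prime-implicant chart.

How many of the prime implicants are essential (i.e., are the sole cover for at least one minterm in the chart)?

Round 0: 001011 001100✓ 010000✓ 010001✓ 010010✓ 011000✓ 100010✓ 101100✓ 110010✓ 110011✓
Round 1: -01100 -10010 01-000 0100-0 01000- 1-0010 11001-
PIs = {-01100, -10010, 001011, 01-000, 0100-0, 01000-, 1-0010, 11001-}
Coverage chart:
  m11: 001011 ←essential
  m12: -01100 ←essential
  m16: 01-000,0100-0,01000-
  m17: 01000- ←essential
  m18: -10010,0100-0
  m24: 01-000 ←essential
  m34: 1-0010 ←essential
  m44: -01100 ←essential
  m50: -10010,1-0010,11001-
  m51: 11001- ←essential
Essential: -01100, 001011, 01-000, 01000-, 1-0010, 11001-

6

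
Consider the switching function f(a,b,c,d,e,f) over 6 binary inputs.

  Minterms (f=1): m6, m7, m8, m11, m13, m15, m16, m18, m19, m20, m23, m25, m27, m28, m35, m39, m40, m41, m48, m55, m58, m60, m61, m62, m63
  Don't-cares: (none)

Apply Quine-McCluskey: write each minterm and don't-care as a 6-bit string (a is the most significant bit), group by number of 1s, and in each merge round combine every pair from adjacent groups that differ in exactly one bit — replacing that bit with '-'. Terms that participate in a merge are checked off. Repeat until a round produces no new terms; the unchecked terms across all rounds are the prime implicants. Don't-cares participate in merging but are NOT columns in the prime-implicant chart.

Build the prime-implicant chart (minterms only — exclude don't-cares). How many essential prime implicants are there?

size-2^0 implicants → 000110(✓)  000111(✓)  001000(✓)  001011(✓)  001101(✓)  001111(✓)  010000(✓)  010010(✓)  010011(✓)  010100(✓)  010111(✓)  011001(✓)  011011(✓)  011100(✓)  100011(✓)  100111(✓)  101000(✓)  101001(✓)  110000(✓)  110111(✓)  111010(✓)  111100(✓)  111101(✓)  111110(✓)  111111(✓)
size-2^1 implicants → -00111(✓)  -01000  -10000  -10111(✓)  -11100  0-0111(✓)  0-1011  00-111  00011-  001-11  0011-1  01-011  01-100  010-00  010-11  0100-0  01001-  0110-1  1-0111(✓)  100-11  10100-  11-111  111-10  1111-0(✓)  1111-1(✓)  11110-(✓)  11111-(✓)
size-2^2 implicants → --0111  1111--
Unchecked terms (primes): --0111, -01000, -10000, -11100, 0-1011, 00-111, 00011-, 001-11, 0011-1, 01-011, 01-100, 010-00, 010-11, 0100-0, 01001-, 0110-1, 100-11, 10100-, 11-111, 111-10, 1111--
Minterm coverage:
  m6 ⊆ 00011- [E]
  m7 ⊆ --0111,00-111,00011-
  m8 ⊆ -01000 [E]
  m11 ⊆ 0-1011,001-11
  m13 ⊆ 0011-1 [E]
  m15 ⊆ 00-111,001-11,0011-1
  m16 ⊆ -10000,010-00,0100-0
  m18 ⊆ 0100-0,01001-
  m19 ⊆ 01-011,010-11,01001-
  m20 ⊆ 01-100,010-00
  m23 ⊆ --0111,010-11
  m25 ⊆ 0110-1 [E]
  m27 ⊆ 0-1011,01-011,0110-1
  m28 ⊆ -11100,01-100
  m35 ⊆ 100-11 [E]
  m39 ⊆ --0111,100-11
  m40 ⊆ -01000,10100-
  m41 ⊆ 10100- [E]
  m48 ⊆ -10000 [E]
  m55 ⊆ --0111,11-111
  m58 ⊆ 111-10 [E]
  m60 ⊆ -11100,1111--
  m61 ⊆ 1111-- [E]
  m62 ⊆ 111-10,1111--
  m63 ⊆ 11-111,1111--
E = {-01000, -10000, 00011-, 0011-1, 0110-1, 100-11, 10100-, 111-10, 1111--}

9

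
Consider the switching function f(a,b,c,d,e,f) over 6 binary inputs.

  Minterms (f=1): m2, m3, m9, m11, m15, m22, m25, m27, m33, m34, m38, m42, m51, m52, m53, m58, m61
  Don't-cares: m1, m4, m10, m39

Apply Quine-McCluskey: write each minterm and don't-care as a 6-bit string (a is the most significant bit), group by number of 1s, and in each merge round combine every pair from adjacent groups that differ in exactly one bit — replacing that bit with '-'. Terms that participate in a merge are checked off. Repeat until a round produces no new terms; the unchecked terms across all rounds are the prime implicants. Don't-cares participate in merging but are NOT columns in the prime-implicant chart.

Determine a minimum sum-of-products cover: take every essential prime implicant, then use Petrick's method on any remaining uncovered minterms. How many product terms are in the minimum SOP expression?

Round 0: 000001✓ 000010✓ 000011✓ 000100 001001✓ 001010✓ 001011✓ 001111✓ 010110 011001✓ 011011✓ 100001✓ 100010✓ 100110✓ 100111✓ 101010✓ 110011 110100✓ 110101✓ 111010✓ 111101✓
Round 1: -00001 -00010✓ -01010✓ 0-1001✓ 0-1011✓ 00-001✓ 00-010✓ 00-011✓ 0000-1✓ 00001-✓ 001-11 0010-1✓ 00101-✓ 0110-1✓ 1-1010 10-010✓ 100-10 10011- 11-101 11010-
Round 2: -0-010 0-10-1 00-0-1 00-01-
PIs = {-0-010, -00001, 0-10-1, 00-0-1, 00-01-, 000100, 001-11, 010110, 1-1010, 100-10, 10011-, 11-101, 110011, 11010-}
Coverage chart:
  m2: -0-010,00-01-
  m3: 00-0-1,00-01-
  m9: 0-10-1,00-0-1
  m11: 0-10-1,00-0-1,00-01-,001-11
  m15: 001-11 ←essential
  m22: 010110 ←essential
  m25: 0-10-1 ←essential
  m27: 0-10-1 ←essential
  m33: -00001 ←essential
  m34: -0-010,100-10
  m38: 100-10,10011-
  m42: -0-010,1-1010
  m51: 110011 ←essential
  m52: 11010- ←essential
  m53: 11-101,11010-
  m58: 1-1010 ←essential
  m61: 11-101 ←essential
Essential: -00001, 0-10-1, 001-11, 010110, 1-1010, 11-101, 110011, 11010-
Petrick residual → 00-01-, 100-10
Min cover (10 terms): b'c'd'e'f + a'cd'f + a'b'd'e + a'b'cef + a'bc'def' + acd'ef' + ab'c'ef' + abde'f + abc'd'ef + abc'de'

10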